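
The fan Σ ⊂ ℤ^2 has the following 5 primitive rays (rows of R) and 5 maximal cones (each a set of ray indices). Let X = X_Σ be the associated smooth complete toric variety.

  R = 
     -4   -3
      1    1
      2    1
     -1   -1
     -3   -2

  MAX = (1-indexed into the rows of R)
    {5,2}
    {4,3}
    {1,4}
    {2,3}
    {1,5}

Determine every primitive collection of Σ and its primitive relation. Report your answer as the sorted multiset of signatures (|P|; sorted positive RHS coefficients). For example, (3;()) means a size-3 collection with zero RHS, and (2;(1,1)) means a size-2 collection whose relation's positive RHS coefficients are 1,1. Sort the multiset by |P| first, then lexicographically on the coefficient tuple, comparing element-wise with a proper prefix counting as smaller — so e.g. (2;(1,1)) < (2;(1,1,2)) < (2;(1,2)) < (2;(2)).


5 minimal non-faces of Δ(Σ) (on 5 rays):

  P={2,4}:  v_{2} + v_{4} = 0 ; sig = (2;())
  P={1,2}:  v_{1} + v_{2} = v_{5} ; sig = (2;(1))
  P={3,5}:  v_{3} + v_{5} = v_{4} ; sig = (2;(1))
  P={4,5}:  v_{4} + v_{5} = v_{1} ; sig = (2;(1))
  P={1,3}:  v_{1} + v_{3} = 2·v_{4} ; sig = (2;(2))

Sorted signature multiset PRS(X):
[(2;()), (2;(1)), (2;(1)), (2;(1)), (2;(2))]


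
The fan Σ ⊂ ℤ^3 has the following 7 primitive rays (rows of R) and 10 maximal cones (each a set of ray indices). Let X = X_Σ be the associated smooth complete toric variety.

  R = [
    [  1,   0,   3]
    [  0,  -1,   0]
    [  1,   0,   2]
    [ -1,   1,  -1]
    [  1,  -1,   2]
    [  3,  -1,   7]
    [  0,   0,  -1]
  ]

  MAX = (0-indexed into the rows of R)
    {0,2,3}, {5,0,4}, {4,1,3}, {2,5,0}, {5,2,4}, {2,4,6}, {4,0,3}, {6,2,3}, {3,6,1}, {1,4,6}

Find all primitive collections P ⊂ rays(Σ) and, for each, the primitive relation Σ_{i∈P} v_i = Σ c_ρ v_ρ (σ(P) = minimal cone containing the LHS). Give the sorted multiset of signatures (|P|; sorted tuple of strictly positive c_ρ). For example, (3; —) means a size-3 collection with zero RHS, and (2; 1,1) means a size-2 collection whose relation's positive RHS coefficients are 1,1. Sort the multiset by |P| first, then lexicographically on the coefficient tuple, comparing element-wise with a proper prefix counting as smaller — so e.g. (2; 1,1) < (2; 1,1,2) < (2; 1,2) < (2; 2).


|primitive collections| = 9. Relations:

  P={0,6}:  v_{0} + v_{6} = v_{2}  →  sig = (2; 1)
  P={1,2}:  v_{1} + v_{2} = v_{4}  →  sig = (2; 1)
  P={0,1}:  v_{0} + v_{1} = v_{3} + 2·v_{4}  →  sig = (2; 1,2)
  P={1,5}:  v_{1} + v_{5} = v_{0} + 2·v_{4}  →  sig = (2; 1,2)
  P={5,6}:  v_{5} + v_{6} = 2·v_{2} + v_{4}  →  sig = (2; 1,2)
  P={3,5}:  v_{3} + v_{5} = 2·v_{0}  →  sig = (2; 2)
  P={3,4,6}:  v_{3} + v_{4} + v_{6} = 0  →  sig = (3; —)
  P={0,2,4}:  v_{0} + v_{2} + v_{4} = v_{5}  →  sig = (3; 1)
  P={2,3,4}:  v_{2} + v_{3} + v_{4} = v_{0}  →  sig = (3; 1)

Hence PRS(X_Σ) =
[(2; 1), (2; 1), (2; 1,2), (2; 1,2), (2; 1,2), (2; 2), (3; —), (3; 1), (3; 1)]


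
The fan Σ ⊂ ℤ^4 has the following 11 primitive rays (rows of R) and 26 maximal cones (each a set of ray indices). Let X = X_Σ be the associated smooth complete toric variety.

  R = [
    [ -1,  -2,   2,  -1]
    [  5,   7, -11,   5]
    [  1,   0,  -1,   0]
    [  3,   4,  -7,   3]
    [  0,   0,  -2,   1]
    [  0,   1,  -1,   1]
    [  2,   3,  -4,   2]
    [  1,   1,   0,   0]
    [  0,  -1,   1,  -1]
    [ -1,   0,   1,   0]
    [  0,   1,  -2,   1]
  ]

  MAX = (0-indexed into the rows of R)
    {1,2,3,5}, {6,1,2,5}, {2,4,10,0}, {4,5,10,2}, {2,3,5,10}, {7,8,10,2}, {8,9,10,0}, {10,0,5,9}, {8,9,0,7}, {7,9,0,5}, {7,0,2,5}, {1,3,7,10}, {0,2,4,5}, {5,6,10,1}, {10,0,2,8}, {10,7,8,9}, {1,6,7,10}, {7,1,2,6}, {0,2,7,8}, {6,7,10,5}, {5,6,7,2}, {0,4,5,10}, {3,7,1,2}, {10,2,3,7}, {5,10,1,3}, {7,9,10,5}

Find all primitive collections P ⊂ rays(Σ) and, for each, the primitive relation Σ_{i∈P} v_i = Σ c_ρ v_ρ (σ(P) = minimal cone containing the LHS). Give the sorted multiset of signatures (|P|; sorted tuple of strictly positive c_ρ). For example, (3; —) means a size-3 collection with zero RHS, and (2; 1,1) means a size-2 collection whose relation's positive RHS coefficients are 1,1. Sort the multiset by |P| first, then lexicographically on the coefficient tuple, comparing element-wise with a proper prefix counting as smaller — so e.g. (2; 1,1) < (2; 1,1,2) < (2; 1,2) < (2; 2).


|primitive collections| = 25. Relations:

  • {2,9}:  v_{2} + v_{9} = 0 — sig = (2; —)
  • {5,8}:  v_{5} + v_{8} = 0 — sig = (2; —)
  • {3,6}:  v_{3} + v_{6} = v_{1} — sig = (2; 1)
  • {0,6}:  v_{0} + v_{6} = v_{2} + v_{5} — sig = (2; 1,1)
  • {3,9}:  v_{3} + v_{9} = v_{6} + v_{10} — sig = (2; 1,1)
  • {4,7}:  v_{4} + v_{7} = v_{2} + v_{5} — sig = (2; 1,1)
  • {0,1}:  v_{0} + v_{1} = v_{2} + v_{3} + v_{5} — sig = (2; 1,1,1)
  • {4,8}:  v_{4} + v_{8} = v_{0} + v_{2} + v_{10} — sig = (2; 1,1,1)
  • {4,9}:  v_{4} + v_{9} = v_{0} + v_{5} + v_{10} — sig = (2; 1,1,1)
  • {6,8}:  v_{6} + v_{8} = v_{2} + v_{7} + v_{10} — sig = (2; 1,1,1)
  • {6,9}:  v_{6} + v_{9} = v_{5} + v_{7} + v_{10} — sig = (2; 1,1,1)
  • {1,8}:  v_{1} + v_{8} = v_{2} + v_{3} + v_{7} + v_{10} — sig = (2; 1,1,1,1)
  • {0,3}:  v_{0} + v_{3} = 2·v_{2} + v_{5} + v_{10} — sig = (2; 1,1,2)
  • {1,4}:  v_{1} + v_{4} = 2·v_{2} + v_{3} + 2·v_{5} + v_{10} — sig = (2; 1,1,2,2)
  • {1,9}:  v_{1} + v_{9} = 2·v_{6} + v_{10} — sig = (2; 1,2)
  • {3,8}:  v_{3} + v_{8} = 2·v_{2} + v_{7} + 2·v_{10} — sig = (2; 1,2,2)
  • {4,6}:  v_{4} + v_{6} = 2·v_{2} + 2·v_{5} + v_{10} — sig = (2; 1,2,2)
  • {3,4}:  v_{3} + v_{4} = 3·v_{2} + 2·v_{5} + 2·v_{10} — sig = (2; 2,2,3)
  • {0,7,10}:  v_{0} + v_{7} + v_{10} = 0 — sig = (3; —)
  • {2,6,10}:  v_{2} + v_{6} + v_{10} = v_{3} — sig = (3; 1)
  • {1,2,10}:  v_{1} + v_{2} + v_{10} = 2·v_{3} — sig = (3; 2)
  • {3,5,7}:  v_{3} + v_{5} + v_{7} = 2·v_{6} — sig = (3; 2)
  • {1,5,7}:  v_{1} + v_{5} + v_{7} = 3·v_{6} — sig = (3; 3)
  • {0,2,5,10}:  v_{0} + v_{2} + v_{5} + v_{10} = v_{4} — sig = (4; 1)
  • {2,5,7,10}:  v_{2} + v_{5} + v_{7} + v_{10} = v_{6} — sig = (4; 1)

Hence PRS(X_Σ) =
[(2; —), (2; —), (2; 1), (2; 1,1), (2; 1,1), (2; 1,1), (2; 1,1,1), (2; 1,1,1), (2; 1,1,1), (2; 1,1,1), (2; 1,1,1), (2; 1,1,1,1), (2; 1,1,2), (2; 1,1,2,2), (2; 1,2), (2; 1,2,2), (2; 1,2,2), (2; 2,2,3), (3; —), (3; 1), (3; 2), (3; 2), (3; 3), (4; 1), (4; 1)]


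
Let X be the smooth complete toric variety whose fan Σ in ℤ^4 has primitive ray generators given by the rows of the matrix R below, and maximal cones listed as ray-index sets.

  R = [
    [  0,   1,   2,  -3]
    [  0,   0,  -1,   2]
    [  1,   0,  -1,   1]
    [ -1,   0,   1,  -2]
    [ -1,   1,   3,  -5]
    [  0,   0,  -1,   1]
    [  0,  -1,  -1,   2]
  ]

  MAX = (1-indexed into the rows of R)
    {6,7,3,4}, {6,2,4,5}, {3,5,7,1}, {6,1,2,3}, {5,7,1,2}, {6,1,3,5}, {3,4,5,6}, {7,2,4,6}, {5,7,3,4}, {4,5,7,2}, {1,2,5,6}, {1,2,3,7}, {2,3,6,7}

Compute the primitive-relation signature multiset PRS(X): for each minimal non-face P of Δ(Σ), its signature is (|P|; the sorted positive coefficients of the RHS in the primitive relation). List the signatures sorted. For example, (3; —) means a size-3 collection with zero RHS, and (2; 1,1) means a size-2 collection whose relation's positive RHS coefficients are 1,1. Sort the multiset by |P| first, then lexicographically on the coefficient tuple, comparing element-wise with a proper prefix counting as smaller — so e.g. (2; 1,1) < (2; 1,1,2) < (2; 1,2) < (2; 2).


5 minimal non-faces of Δ(Σ) (on 7 rays):

  P={1,4}:  v_{1} + v_{4} = v_{5} ; sig = (2; 1)
  P={1,6,7}:  v_{1} + v_{6} + v_{7} = 0 ; sig = (3; —)
  P={2,3,4}:  v_{2} + v_{3} + v_{4} = v_{6} ; sig = (3; 1)
  P={5,6,7}:  v_{5} + v_{6} + v_{7} = v_{4} ; sig = (3; 1)
  P={2,3,5}:  v_{2} + v_{3} + v_{5} = v_{1} + v_{6} ; sig = (3; 1,1)

so the primitive-relation signature multiset is
    |P|=2: 1 collection, coeffs (1)
    |P|=3: 4 collections, coeffs (), (1), (1), (1,1)


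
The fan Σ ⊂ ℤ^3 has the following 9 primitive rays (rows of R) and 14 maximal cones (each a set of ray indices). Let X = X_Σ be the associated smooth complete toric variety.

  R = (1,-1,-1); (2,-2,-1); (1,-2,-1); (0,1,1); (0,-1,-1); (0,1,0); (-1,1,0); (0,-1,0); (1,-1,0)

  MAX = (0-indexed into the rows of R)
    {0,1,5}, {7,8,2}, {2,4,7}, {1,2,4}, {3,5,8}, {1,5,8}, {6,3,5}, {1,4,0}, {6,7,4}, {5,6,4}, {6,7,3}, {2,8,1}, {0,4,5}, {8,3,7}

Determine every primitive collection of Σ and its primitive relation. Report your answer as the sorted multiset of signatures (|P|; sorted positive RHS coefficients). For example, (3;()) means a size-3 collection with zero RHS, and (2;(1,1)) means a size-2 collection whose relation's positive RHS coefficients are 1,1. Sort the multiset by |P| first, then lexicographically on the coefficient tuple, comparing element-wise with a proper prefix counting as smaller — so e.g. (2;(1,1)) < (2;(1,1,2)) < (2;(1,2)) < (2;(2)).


|primitive collections| = 16. Relations:

  {3,4}:  v_{3} + v_{4} = 0  →  sig = (2;())
  {5,7}:  v_{5} + v_{7} = 0  →  sig = (2;())
  {6,8}:  v_{6} + v_{8} = 0  →  sig = (2;())
  {0,7}:  v_{0} + v_{7} = v_{2}  →  sig = (2;(1))
  {0,8}:  v_{0} + v_{8} = v_{1}  →  sig = (2;(1))
  {1,6}:  v_{1} + v_{6} = v_{0}  →  sig = (2;(1))
  {2,3}:  v_{2} + v_{3} = v_{8}  →  sig = (2;(1))
  {2,5}:  v_{2} + v_{5} = v_{0}  →  sig = (2;(1))
  {2,6}:  v_{2} + v_{6} = v_{4}  →  sig = (2;(1))
  {4,8}:  v_{4} + v_{8} = v_{2}  →  sig = (2;(1))
  {0,2}:  v_{0} + v_{2} = v_{1} + v_{4}  →  sig = (2;(1,1))
  {0,3}:  v_{0} + v_{3} = v_{5} + v_{8}  →  sig = (2;(1,1))
  {0,6}:  v_{0} + v_{6} = v_{4} + v_{5}  →  sig = (2;(1,1))
  {1,7}:  v_{1} + v_{7} = v_{2} + v_{8}  →  sig = (2;(1,1))
  {1,3}:  v_{1} + v_{3} = v_{5} + 2·v_{8}  →  sig = (2;(1,2))
  {1,4,5}:  v_{1} + v_{4} + v_{5} = 2·v_{0}  →  sig = (3;(2))

Hence PRS(X_Σ) =
    |P|=2: 15 collections, coeffs (), (), (), (1), (1), (1), (1), (1), (1), (1), (1,1), (1,1), (1,1), (1,1), (1,2)
    |P|=3: 1 collection, coeffs (2)


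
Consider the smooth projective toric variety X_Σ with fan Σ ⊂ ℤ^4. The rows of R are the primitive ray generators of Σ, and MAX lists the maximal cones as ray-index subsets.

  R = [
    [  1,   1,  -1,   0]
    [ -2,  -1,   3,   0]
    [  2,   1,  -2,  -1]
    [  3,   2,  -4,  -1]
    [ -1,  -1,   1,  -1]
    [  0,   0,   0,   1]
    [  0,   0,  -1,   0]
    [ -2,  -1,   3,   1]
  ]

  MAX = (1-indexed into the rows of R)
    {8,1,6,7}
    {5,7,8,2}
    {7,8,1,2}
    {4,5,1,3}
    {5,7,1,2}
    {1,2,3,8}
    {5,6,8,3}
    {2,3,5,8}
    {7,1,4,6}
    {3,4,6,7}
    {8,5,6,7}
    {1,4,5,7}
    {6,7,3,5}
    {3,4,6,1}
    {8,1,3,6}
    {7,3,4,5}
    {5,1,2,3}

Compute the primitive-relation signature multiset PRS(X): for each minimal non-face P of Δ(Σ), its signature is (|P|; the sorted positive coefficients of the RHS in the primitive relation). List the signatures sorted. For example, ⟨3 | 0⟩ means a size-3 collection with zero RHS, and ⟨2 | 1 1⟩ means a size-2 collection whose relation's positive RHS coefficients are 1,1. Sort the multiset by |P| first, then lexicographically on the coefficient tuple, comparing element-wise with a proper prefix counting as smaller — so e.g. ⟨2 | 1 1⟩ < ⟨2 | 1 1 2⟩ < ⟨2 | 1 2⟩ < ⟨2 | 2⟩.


Primitive collections (9):

  {2,6}:  v_{2} + v_{6} = v_{8} ; sig = ⟨2 | 1⟩
  {4,8}:  v_{4} + v_{8} = v_{1} ; sig = ⟨2 | 1⟩
  {2,4}:  v_{2} + v_{4} = 2·v_{1} + v_{5} ; sig = ⟨2 | 1 2⟩
  {1,5,6}:  v_{1} + v_{5} + v_{6} = 0 ; sig = ⟨3 | 0⟩
  {3,7,8}:  v_{3} + v_{7} + v_{8} = 0 ; sig = ⟨3 | 0⟩
  {1,3,7}:  v_{1} + v_{3} + v_{7} = v_{4} ; sig = ⟨3 | 1⟩
  {1,5,8}:  v_{1} + v_{5} + v_{8} = v_{2} ; sig = ⟨3 | 1⟩
  {2,3,7}:  v_{2} + v_{3} + v_{7} = v_{1} + v_{5} ; sig = ⟨3 | 1 1⟩
  {4,5,6}:  v_{4} + v_{5} + v_{6} = v_{3} + v_{7} ; sig = ⟨3 | 1 1⟩

Hence PRS(X_Σ) =
[⟨2 | 1⟩, ⟨2 | 1⟩, ⟨2 | 1 2⟩, ⟨3 | 0⟩, ⟨3 | 0⟩, ⟨3 | 1⟩, ⟨3 | 1⟩, ⟨3 | 1 1⟩, ⟨3 | 1 1⟩]


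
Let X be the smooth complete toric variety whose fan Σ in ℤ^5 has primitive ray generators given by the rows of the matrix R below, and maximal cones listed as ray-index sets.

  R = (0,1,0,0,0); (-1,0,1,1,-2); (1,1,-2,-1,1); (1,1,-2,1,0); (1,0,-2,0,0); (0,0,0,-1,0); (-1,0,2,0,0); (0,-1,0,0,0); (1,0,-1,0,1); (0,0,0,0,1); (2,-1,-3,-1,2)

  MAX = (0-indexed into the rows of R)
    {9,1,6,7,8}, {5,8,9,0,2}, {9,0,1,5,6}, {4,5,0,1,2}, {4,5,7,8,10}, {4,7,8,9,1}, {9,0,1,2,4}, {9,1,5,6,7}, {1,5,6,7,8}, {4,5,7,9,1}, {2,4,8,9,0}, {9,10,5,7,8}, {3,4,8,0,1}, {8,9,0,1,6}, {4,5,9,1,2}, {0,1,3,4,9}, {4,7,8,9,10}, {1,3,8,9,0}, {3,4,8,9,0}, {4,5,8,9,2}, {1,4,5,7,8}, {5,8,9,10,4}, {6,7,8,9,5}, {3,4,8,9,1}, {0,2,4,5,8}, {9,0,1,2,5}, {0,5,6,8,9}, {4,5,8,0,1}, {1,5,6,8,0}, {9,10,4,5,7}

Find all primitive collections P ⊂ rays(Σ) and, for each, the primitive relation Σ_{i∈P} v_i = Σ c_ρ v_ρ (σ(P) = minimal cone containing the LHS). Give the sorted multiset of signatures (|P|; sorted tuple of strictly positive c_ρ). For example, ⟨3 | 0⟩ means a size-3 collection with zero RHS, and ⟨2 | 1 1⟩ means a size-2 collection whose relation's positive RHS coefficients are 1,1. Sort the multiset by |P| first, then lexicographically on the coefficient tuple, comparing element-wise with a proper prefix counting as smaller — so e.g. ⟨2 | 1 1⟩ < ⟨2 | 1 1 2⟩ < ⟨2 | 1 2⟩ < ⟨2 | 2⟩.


18 minimal non-faces of Δ(Σ) (on 11 rays):

  • {0,7}:  v_{0} + v_{7} = 0  ⟹  sig = ⟨2 | 0⟩
  • {4,6}:  v_{4} + v_{6} = 0  ⟹  sig = ⟨2 | 0⟩
  • {1,10}:  v_{1} + v_{10} = v_{4} + v_{7}  ⟹  sig = ⟨2 | 1 1⟩
  • {3,5}:  v_{3} + v_{5} = v_{0} + v_{4}  ⟹  sig = ⟨2 | 1 1⟩
  • {2,6}:  v_{2} + v_{6} = v_{0} + v_{5} + v_{9}  ⟹  sig = ⟨2 | 1 1 1⟩
  • {2,7}:  v_{2} + v_{7} = v_{4} + v_{5} + v_{9}  ⟹  sig = ⟨2 | 1 1 1⟩
  • {0,10}:  v_{0} + v_{10} = v_{4} + v_{5} + v_{8} + v_{9}  ⟹  sig = ⟨2 | 1 1 1 1⟩
  • {3,6}:  v_{3} + v_{6} = v_{0} + v_{1} + v_{8} + v_{9}  ⟹  sig = ⟨2 | 1 1 1 1⟩
  • {3,7}:  v_{3} + v_{7} = v_{1} + v_{4} + v_{8} + v_{9}  ⟹  sig = ⟨2 | 1 1 1 1⟩
  • {6,10}:  v_{6} + v_{10} = v_{5} + v_{7} + v_{8} + v_{9}  ⟹  sig = ⟨2 | 1 1 1 1⟩
  • {3,10}:  v_{3} + v_{10} = 2·v_{4} + v_{8} + v_{9}  ⟹  sig = ⟨2 | 1 1 2⟩
  • {2,3}:  v_{2} + v_{3} = 2·v_{0} + 2·v_{4} + v_{9}  ⟹  sig = ⟨2 | 1 2 2⟩
  • {2,10}:  v_{2} + v_{10} = 2·v_{4} + 2·v_{5} + v_{8} + 2·v_{9}  ⟹  sig = ⟨2 | 1 2 2 2⟩
  • {1,2,8}:  v_{1} + v_{2} + v_{8} = v_{0} + v_{4}  ⟹  sig = ⟨3 | 1 1⟩
  • {1,5,8,9}:  v_{1} + v_{5} + v_{8} + v_{9} = 0  ⟹  sig = ⟨4 | 0⟩
  • {0,4,5,9}:  v_{0} + v_{4} + v_{5} + v_{9} = v_{2}  ⟹  sig = ⟨4 | 1⟩
  • {0,1,4,8,9}:  v_{0} + v_{1} + v_{4} + v_{8} + v_{9} = v_{3}  ⟹  sig = ⟨5 | 1⟩
  • {4,5,7,8,9}:  v_{4} + v_{5} + v_{7} + v_{8} + v_{9} = v_{10}  ⟹  sig = ⟨5 | 1⟩

Sorted signature multiset PRS(X):
{ ⟨2 | 0⟩ ×2,  ⟨2 | 1 1⟩ ×2,  ⟨2 | 1 1 1⟩ ×2,  ⟨2 | 1 1 1 1⟩ ×4,  ⟨2 | 1 1 2⟩,  ⟨2 | 1 2 2⟩,  ⟨2 | 1 2 2 2⟩,  ⟨3 | 1 1⟩,  ⟨4 | 0⟩,  ⟨4 | 1⟩,  ⟨5 | 1⟩ ×2 }


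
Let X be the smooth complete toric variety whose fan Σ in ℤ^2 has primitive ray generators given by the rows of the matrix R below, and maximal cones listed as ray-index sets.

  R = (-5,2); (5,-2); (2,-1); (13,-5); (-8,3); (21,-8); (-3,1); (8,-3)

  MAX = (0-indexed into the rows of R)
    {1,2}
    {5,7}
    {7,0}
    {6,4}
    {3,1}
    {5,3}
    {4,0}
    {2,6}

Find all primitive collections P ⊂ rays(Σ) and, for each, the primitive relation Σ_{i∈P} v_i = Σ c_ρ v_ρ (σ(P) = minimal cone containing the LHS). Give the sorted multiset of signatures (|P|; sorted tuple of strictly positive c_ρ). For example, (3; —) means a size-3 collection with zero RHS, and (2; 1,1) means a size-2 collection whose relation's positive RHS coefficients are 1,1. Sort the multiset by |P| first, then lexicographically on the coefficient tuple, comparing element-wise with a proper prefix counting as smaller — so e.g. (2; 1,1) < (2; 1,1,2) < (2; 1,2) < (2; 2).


Minimal non-faces — 20 found among 8 rays, 8 max cones:

  P = {0,1}:  v_{0} + v_{1} = 0 ; sig = (2; —)
  P = {4,7}:  v_{4} + v_{7} = 0 ; sig = (2; —)
  P = {0,2}:  v_{0} + v_{2} = v_{6} ; sig = (2; 1)
  P = {0,3}:  v_{0} + v_{3} = v_{7} ; sig = (2; 1)
  P = {0,6}:  v_{0} + v_{6} = v_{4} ; sig = (2; 1)
  P = {1,4}:  v_{1} + v_{4} = v_{6} ; sig = (2; 1)
  P = {1,6}:  v_{1} + v_{6} = v_{2} ; sig = (2; 1)
  P = {1,7}:  v_{1} + v_{7} = v_{3} ; sig = (2; 1)
  P = {3,4}:  v_{3} + v_{4} = v_{1} ; sig = (2; 1)
  P = {3,7}:  v_{3} + v_{7} = v_{5} ; sig = (2; 1)
  P = {4,5}:  v_{4} + v_{5} = v_{3} ; sig = (2; 1)
  P = {6,7}:  v_{6} + v_{7} = v_{1} ; sig = (2; 1)
  P = {5,6}:  v_{5} + v_{6} = v_{1} + v_{3} ; sig = (2; 1,1)
  P = {2,5}:  v_{2} + v_{5} = 2·v_{1} + v_{3} ; sig = (2; 1,2)
  P = {0,5}:  v_{0} + v_{5} = 2·v_{7} ; sig = (2; 2)
  P = {1,5}:  v_{1} + v_{5} = 2·v_{3} ; sig = (2; 2)
  P = {2,4}:  v_{2} + v_{4} = 2·v_{6} ; sig = (2; 2)
  P = {2,7}:  v_{2} + v_{7} = 2·v_{1} ; sig = (2; 2)
  P = {3,6}:  v_{3} + v_{6} = 2·v_{1} ; sig = (2; 2)
  P = {2,3}:  v_{2} + v_{3} = 3·v_{1} ; sig = (2; 3)

Sorted signature multiset PRS(X):
[(2; —), (2; —), (2; 1), (2; 1), (2; 1), (2; 1), (2; 1), (2; 1), (2; 1), (2; 1), (2; 1), (2; 1), (2; 1,1), (2; 1,2), (2; 2), (2; 2), (2; 2), (2; 2), (2; 2), (2; 3)]


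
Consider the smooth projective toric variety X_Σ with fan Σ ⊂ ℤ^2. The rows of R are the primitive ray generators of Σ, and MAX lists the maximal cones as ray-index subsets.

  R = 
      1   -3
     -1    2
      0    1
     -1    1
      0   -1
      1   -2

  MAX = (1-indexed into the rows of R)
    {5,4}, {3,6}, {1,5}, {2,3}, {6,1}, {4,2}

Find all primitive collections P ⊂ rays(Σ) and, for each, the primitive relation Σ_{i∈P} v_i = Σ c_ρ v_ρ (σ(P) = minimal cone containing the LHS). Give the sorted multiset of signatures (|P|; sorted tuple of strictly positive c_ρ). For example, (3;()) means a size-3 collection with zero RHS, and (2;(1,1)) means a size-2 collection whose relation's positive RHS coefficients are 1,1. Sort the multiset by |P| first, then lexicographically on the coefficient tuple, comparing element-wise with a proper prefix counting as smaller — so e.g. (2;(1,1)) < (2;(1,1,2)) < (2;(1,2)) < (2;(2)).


Primitive collections (9):

  P={2,6}:  v_{2} + v_{6} = 0 ; sig = (2;())
  P={3,5}:  v_{3} + v_{5} = 0 ; sig = (2;())
  P={1,2}:  v_{1} + v_{2} = v_{5} ; sig = (2;(1))
  P={1,3}:  v_{1} + v_{3} = v_{6} ; sig = (2;(1))
  P={2,5}:  v_{2} + v_{5} = v_{4} ; sig = (2;(1))
  P={3,4}:  v_{3} + v_{4} = v_{2} ; sig = (2;(1))
  P={4,6}:  v_{4} + v_{6} = v_{5} ; sig = (2;(1))
  P={5,6}:  v_{5} + v_{6} = v_{1} ; sig = (2;(1))
  P={1,4}:  v_{1} + v_{4} = 2·v_{5} ; sig = (2;(2))

Hence PRS(X_Σ) =
[(2;()), (2;()), (2;(1)), (2;(1)), (2;(1)), (2;(1)), (2;(1)), (2;(1)), (2;(2))]


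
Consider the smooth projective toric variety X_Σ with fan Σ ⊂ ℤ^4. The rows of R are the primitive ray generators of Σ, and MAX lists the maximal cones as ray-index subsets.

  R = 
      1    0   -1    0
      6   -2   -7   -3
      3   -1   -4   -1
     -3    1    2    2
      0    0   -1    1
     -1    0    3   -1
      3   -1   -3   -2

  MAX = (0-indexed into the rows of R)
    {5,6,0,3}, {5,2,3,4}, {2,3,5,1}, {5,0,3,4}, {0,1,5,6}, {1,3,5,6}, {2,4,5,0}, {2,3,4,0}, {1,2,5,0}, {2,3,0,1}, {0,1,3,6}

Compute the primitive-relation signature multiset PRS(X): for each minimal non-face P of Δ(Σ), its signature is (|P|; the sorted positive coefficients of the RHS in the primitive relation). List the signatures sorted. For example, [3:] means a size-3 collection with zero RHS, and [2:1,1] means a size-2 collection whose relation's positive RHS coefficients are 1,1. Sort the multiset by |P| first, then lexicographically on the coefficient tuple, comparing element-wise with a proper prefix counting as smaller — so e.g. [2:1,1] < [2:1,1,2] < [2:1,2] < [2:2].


Δ(Σ) — 7 vertices, 5 min non-faces:

  • {2,6}:  v_{2} + v_{6} = v_{1} ; sig = [2:1]
  • {4,6}:  v_{4} + v_{6} = v_{2} ; sig = [2:1]
  • {1,4}:  v_{1} + v_{4} = 2·v_{2} ; sig = [2:2]
  • {0,2,3,5}:  v_{0} + v_{2} + v_{3} + v_{5} = 0 ; sig = [4:]
  • {0,1,3,5}:  v_{0} + v_{1} + v_{3} + v_{5} = v_{6} ; sig = [4:1]

so the primitive-relation signature multiset is
    [2:1]
    [2:1]
    [2:2]
    [4:]
    [4:1]


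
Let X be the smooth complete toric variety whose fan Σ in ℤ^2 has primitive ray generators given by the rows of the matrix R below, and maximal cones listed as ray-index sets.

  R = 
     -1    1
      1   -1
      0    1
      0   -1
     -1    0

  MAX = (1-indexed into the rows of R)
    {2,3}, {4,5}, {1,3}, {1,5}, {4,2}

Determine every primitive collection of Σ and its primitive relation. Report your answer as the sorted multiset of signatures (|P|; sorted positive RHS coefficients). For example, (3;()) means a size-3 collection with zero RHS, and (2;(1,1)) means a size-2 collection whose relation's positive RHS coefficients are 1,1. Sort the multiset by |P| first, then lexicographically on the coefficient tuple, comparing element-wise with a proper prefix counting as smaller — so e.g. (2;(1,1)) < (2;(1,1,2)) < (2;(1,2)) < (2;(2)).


|primitive collections| = 5. Relations:

  P = {1,2}:  v_{1} + v_{2} = 0 ; sig = (2;())
  P = {3,4}:  v_{3} + v_{4} = 0 ; sig = (2;())
  P = {1,4}:  v_{1} + v_{4} = v_{5} ; sig = (2;(1))
  P = {2,5}:  v_{2} + v_{5} = v_{4} ; sig = (2;(1))
  P = {3,5}:  v_{3} + v_{5} = v_{1} ; sig = (2;(1))

so the primitive-relation signature multiset is
    |P|=2: 5 collections, coeffs (), (), (1), (1), (1)


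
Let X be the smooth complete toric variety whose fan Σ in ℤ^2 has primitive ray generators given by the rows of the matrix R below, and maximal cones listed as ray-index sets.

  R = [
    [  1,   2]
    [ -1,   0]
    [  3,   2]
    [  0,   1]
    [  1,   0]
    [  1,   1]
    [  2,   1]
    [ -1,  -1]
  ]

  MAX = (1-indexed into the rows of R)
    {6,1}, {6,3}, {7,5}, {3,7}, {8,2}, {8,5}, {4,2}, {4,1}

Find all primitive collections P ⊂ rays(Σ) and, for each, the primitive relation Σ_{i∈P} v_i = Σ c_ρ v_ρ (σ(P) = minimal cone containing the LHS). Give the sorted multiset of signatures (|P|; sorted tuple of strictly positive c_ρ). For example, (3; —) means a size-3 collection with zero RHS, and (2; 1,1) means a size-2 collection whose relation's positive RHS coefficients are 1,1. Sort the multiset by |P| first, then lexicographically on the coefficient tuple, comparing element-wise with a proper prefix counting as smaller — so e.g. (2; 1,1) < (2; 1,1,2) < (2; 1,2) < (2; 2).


The 20 primitive collections of Σ (r=8, n=2):

  P = {2,5}:  v_{2} + v_{5} = 0  ⟹  sig = (2; —)
  P = {6,8}:  v_{6} + v_{8} = 0  ⟹  sig = (2; —)
  P = {1,8}:  v_{1} + v_{8} = v_{4}  ⟹  sig = (2; 1)
  P = {2,6}:  v_{2} + v_{6} = v_{4}  ⟹  sig = (2; 1)
  P = {2,7}:  v_{2} + v_{7} = v_{6}  ⟹  sig = (2; 1)
  P = {3,8}:  v_{3} + v_{8} = v_{7}  ⟹  sig = (2; 1)
  P = {4,5}:  v_{4} + v_{5} = v_{6}  ⟹  sig = (2; 1)
  P = {4,6}:  v_{4} + v_{6} = v_{1}  ⟹  sig = (2; 1)
  P = {4,8}:  v_{4} + v_{8} = v_{2}  ⟹  sig = (2; 1)
  P = {5,6}:  v_{5} + v_{6} = v_{7}  ⟹  sig = (2; 1)
  P = {6,7}:  v_{6} + v_{7} = v_{3}  ⟹  sig = (2; 1)
  P = {7,8}:  v_{7} + v_{8} = v_{5}  ⟹  sig = (2; 1)
  P = {1,2}:  v_{1} + v_{2} = 2·v_{4}  ⟹  sig = (2; 2)
  P = {1,5}:  v_{1} + v_{5} = 2·v_{6}  ⟹  sig = (2; 2)
  P = {2,3}:  v_{2} + v_{3} = 2·v_{6}  ⟹  sig = (2; 2)
  P = {3,5}:  v_{3} + v_{5} = 2·v_{7}  ⟹  sig = (2; 2)
  P = {4,7}:  v_{4} + v_{7} = 2·v_{6}  ⟹  sig = (2; 2)
  P = {1,7}:  v_{1} + v_{7} = 3·v_{6}  ⟹  sig = (2; 3)
  P = {3,4}:  v_{3} + v_{4} = 3·v_{6}  ⟹  sig = (2; 3)
  P = {1,3}:  v_{1} + v_{3} = 4·v_{6}  ⟹  sig = (2; 4)

so the primitive-relation signature multiset is
[(2; —), (2; —), (2; 1), (2; 1), (2; 1), (2; 1), (2; 1), (2; 1), (2; 1), (2; 1), (2; 1), (2; 1), (2; 2), (2; 2), (2; 2), (2; 2), (2; 2), (2; 3), (2; 3), (2; 4)]


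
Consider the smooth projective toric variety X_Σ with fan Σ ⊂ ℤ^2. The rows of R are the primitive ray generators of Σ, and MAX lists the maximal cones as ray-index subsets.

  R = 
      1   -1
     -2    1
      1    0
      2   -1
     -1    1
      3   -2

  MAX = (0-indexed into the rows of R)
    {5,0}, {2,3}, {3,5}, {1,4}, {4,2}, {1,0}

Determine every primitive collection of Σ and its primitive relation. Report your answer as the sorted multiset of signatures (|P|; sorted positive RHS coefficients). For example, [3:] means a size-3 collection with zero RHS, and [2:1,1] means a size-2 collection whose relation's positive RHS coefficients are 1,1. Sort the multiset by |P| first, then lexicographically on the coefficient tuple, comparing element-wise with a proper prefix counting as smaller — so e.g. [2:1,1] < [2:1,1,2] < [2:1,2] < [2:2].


9 collections generate NE(X_Σ); each relation:

  P={0,4}:  v_{0} + v_{4} = 0 — sig = [2:]
  P={1,3}:  v_{1} + v_{3} = 0 — sig = [2:]
  P={0,2}:  v_{0} + v_{2} = v_{3} — sig = [2:1]
  P={0,3}:  v_{0} + v_{3} = v_{5} — sig = [2:1]
  P={1,2}:  v_{1} + v_{2} = v_{4} — sig = [2:1]
  P={1,5}:  v_{1} + v_{5} = v_{0} — sig = [2:1]
  P={3,4}:  v_{3} + v_{4} = v_{2} — sig = [2:1]
  P={4,5}:  v_{4} + v_{5} = v_{3} — sig = [2:1]
  P={2,5}:  v_{2} + v_{5} = 2·v_{3} — sig = [2:2]

Sorted signature multiset PRS(X):
{ [2:] ×2,  [2:1] ×6,  [2:2] }


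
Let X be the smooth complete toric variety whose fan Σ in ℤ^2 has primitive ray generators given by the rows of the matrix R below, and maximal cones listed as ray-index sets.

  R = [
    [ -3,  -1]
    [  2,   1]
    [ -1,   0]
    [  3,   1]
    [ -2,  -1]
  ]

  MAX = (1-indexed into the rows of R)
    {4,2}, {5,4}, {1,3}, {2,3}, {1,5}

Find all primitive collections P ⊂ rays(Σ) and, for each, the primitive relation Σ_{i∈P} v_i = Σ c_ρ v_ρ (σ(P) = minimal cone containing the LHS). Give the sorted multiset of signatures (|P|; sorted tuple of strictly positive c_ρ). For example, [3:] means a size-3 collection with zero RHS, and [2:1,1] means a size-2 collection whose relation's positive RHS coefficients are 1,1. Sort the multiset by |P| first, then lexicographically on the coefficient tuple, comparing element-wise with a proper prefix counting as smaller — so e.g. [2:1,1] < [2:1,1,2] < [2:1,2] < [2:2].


Δ(Σ) — 5 vertices, 5 min non-faces:

  P={1,4}:  v_{1} + v_{4} = 0  ⟹  sig = [2:]
  P={2,5}:  v_{2} + v_{5} = 0  ⟹  sig = [2:]
  P={1,2}:  v_{1} + v_{2} = v_{3}  ⟹  sig = [2:1]
  P={3,4}:  v_{3} + v_{4} = v_{2}  ⟹  sig = [2:1]
  P={3,5}:  v_{3} + v_{5} = v_{1}  ⟹  sig = [2:1]

Signatures (|P|; sorted positive RHS coefficients), sorted:
    [2:]
    [2:]
    [2:1]
    [2:1]
    [2:1]


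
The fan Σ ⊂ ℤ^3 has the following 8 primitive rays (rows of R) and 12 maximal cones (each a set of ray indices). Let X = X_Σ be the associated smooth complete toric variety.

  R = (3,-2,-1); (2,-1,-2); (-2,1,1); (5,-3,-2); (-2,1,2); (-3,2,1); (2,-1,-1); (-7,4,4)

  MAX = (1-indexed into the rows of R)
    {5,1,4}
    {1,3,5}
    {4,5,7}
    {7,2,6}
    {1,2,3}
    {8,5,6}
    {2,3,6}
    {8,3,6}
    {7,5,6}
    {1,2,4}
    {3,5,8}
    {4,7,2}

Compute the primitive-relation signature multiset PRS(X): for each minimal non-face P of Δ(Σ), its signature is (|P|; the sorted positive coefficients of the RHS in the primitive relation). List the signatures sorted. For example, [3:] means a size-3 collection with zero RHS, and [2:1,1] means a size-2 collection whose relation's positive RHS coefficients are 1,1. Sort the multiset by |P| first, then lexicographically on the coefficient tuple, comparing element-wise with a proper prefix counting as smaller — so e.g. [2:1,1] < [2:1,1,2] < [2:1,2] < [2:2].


Minimal non-faces — 11 found among 8 rays, 12 max cones:

  • {1,6}:  v_{1} + v_{6} = 0 — sig = [2:]
  • {2,5}:  v_{2} + v_{5} = 0 — sig = [2:]
  • {3,7}:  v_{3} + v_{7} = 0 — sig = [2:]
  • {1,7}:  v_{1} + v_{7} = v_{4} — sig = [2:1]
  • {3,4}:  v_{3} + v_{4} = v_{1} — sig = [2:1]
  • {4,6}:  v_{4} + v_{6} = v_{7} — sig = [2:1]
  • {4,8}:  v_{4} + v_{8} = v_{5} — sig = [2:1]
  • {1,8}:  v_{1} + v_{8} = v_{3} + v_{5} — sig = [2:1,1]
  • {2,8}:  v_{2} + v_{8} = v_{3} + v_{6} — sig = [2:1,1]
  • {7,8}:  v_{7} + v_{8} = v_{5} + v_{6} — sig = [2:1,1]
  • {3,5,6}:  v_{3} + v_{5} + v_{6} = v_{8} — sig = [3:1]

Hence PRS(X_Σ) =
{ [2:] ×3,  [2:1] ×4,  [2:1,1] ×3,  [3:1] }


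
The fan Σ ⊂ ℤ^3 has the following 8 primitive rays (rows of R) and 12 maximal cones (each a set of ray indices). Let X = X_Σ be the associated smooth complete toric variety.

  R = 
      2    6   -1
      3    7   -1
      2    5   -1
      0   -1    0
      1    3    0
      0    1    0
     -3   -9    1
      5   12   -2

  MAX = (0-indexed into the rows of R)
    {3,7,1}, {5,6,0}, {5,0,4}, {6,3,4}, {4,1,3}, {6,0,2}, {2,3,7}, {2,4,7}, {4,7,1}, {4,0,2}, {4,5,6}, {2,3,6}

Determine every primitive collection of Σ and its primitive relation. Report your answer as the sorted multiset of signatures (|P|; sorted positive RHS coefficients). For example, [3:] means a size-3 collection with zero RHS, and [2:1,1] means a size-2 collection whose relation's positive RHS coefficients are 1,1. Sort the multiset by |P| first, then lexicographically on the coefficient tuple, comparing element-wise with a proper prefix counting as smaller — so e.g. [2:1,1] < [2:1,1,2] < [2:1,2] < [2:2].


|primitive collections| = 14. Relations:

  P = {3,5}:  v_{3} + v_{5} = 0  so sig = [2:]
  P = {0,3}:  v_{0} + v_{3} = v_{2}  so sig = [2:1]
  P = {1,2}:  v_{1} + v_{2} = v_{7}  so sig = [2:1]
  P = {2,5}:  v_{2} + v_{5} = v_{0}  so sig = [2:1]
  P = {1,5}:  v_{1} + v_{5} = v_{2} + v_{4}  so sig = [2:1,1]
  P = {0,1}:  v_{0} + v_{1} = 2·v_{2} + v_{4}  so sig = [2:1,2]
  P = {5,7}:  v_{5} + v_{7} = 2·v_{2} + v_{4}  so sig = [2:1,2]
  P = {6,7}:  v_{6} + v_{7} = v_{2} + 2·v_{3}  so sig = [2:1,2]
  P = {0,7}:  v_{0} + v_{7} = 3·v_{2} + v_{4}  so sig = [2:1,3]
  P = {1,6}:  v_{1} + v_{6} = 2·v_{3}  so sig = [2:2]
  P = {0,4,6}:  v_{0} + v_{4} + v_{6} = 0  so sig = [3:]
  P = {2,3,4}:  v_{2} + v_{3} + v_{4} = v_{1}  so sig = [3:1]
  P = {2,4,6}:  v_{2} + v_{4} + v_{6} = v_{3}  so sig = [3:1]
  P = {3,4,7}:  v_{3} + v_{4} + v_{7} = 2·v_{1}  so sig = [3:2]

Hence PRS(X_Σ) =
{ [2:],  [2:1] ×3,  [2:1,1],  [2:1,2] ×3,  [2:1,3],  [2:2],  [3:],  [3:1] ×2,  [3:2] }


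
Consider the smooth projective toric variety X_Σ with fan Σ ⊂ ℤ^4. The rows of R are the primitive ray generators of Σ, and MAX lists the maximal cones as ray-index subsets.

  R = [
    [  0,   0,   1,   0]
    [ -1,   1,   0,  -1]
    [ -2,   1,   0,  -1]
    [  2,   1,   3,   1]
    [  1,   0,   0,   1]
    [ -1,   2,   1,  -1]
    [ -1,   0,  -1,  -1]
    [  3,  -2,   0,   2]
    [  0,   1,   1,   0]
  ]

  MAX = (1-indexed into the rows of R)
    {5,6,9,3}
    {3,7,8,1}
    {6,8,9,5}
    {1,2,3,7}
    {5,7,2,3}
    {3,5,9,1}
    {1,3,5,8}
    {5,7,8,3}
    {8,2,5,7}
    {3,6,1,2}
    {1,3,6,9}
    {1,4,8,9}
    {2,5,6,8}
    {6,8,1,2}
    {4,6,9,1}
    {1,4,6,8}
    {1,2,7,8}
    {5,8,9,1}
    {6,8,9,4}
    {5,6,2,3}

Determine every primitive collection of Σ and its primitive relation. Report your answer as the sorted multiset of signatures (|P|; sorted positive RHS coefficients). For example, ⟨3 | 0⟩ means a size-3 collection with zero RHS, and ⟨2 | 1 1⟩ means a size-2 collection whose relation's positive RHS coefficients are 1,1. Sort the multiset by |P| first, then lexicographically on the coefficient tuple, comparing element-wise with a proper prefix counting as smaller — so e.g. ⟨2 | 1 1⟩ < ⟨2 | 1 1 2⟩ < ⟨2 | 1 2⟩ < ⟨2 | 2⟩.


14 collections generate NE(X_Σ); each relation:

  • {2,9}:  v_{2} + v_{9} = v_{6} ; sig = ⟨2 | 1⟩
  • {7,9}:  v_{7} + v_{9} = v_{2} ; sig = ⟨2 | 1⟩
  • {4,7}:  v_{4} + v_{7} = v_{1} + v_{2} + v_{6} + v_{8} ; sig = ⟨2 | 1 1 1 1⟩
  • {2,4}:  v_{2} + v_{4} = v_{1} + 2·v_{6} + v_{8} ; sig = ⟨2 | 1 1 2⟩
  • {3,4}:  v_{3} + v_{4} = v_{1} + 2·v_{9} ; sig = ⟨2 | 1 2⟩
  • {4,5}:  v_{4} + v_{5} = v_{8} + 3·v_{9} ; sig = ⟨2 | 1 3⟩
  • {6,7}:  v_{6} + v_{7} = 2·v_{2} ; sig = ⟨2 | 2⟩
  • {1,5,7}:  v_{1} + v_{5} + v_{7} = 0 ; sig = ⟨3 | 0⟩
  • {2,3,8}:  v_{2} + v_{3} + v_{8} = 0 ; sig = ⟨3 | 0⟩
  • {1,2,5}:  v_{1} + v_{2} + v_{5} = v_{9} ; sig = ⟨3 | 1⟩
  • {3,6,8}:  v_{3} + v_{6} + v_{8} = v_{9} ; sig = ⟨3 | 1⟩
  • {3,8,9}:  v_{3} + v_{8} + v_{9} = v_{1} + v_{5} ; sig = ⟨3 | 1 1⟩
  • {1,5,6}:  v_{1} + v_{5} + v_{6} = 2·v_{9} ; sig = ⟨3 | 2⟩
  • {1,6,8,9}:  v_{1} + v_{6} + v_{8} + v_{9} = v_{4} ; sig = ⟨4 | 1⟩

so the primitive-relation signature multiset is
{ ⟨2 | 1⟩ ×2,  ⟨2 | 1 1 1 1⟩,  ⟨2 | 1 1 2⟩,  ⟨2 | 1 2⟩,  ⟨2 | 1 3⟩,  ⟨2 | 2⟩,  ⟨3 | 0⟩ ×2,  ⟨3 | 1⟩ ×2,  ⟨3 | 1 1⟩,  ⟨3 | 2⟩,  ⟨4 | 1⟩ }


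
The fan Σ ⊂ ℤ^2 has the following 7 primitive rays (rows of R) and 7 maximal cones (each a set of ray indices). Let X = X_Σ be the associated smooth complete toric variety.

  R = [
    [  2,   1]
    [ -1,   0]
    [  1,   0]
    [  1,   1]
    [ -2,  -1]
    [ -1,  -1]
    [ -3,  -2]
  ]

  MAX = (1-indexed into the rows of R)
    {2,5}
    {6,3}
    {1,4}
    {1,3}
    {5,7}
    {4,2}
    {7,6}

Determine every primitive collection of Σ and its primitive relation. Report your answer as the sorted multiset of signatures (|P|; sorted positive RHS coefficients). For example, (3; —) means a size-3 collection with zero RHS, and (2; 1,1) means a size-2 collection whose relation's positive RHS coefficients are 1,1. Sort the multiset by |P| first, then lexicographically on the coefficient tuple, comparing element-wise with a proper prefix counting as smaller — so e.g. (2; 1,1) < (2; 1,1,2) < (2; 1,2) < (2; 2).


The 14 primitive collections of Σ (r=7, n=2):

  P = {1,5}:  v_{1} + v_{5} = 0  ⇒ sig = (2; —)
  P = {2,3}:  v_{2} + v_{3} = 0  ⇒ sig = (2; —)
  P = {4,6}:  v_{4} + v_{6} = 0  ⇒ sig = (2; —)
  P = {1,2}:  v_{1} + v_{2} = v_{4}  ⇒ sig = (2; 1)
  P = {1,6}:  v_{1} + v_{6} = v_{3}  ⇒ sig = (2; 1)
  P = {1,7}:  v_{1} + v_{7} = v_{6}  ⇒ sig = (2; 1)
  P = {2,6}:  v_{2} + v_{6} = v_{5}  ⇒ sig = (2; 1)
  P = {3,4}:  v_{3} + v_{4} = v_{1}  ⇒ sig = (2; 1)
  P = {3,5}:  v_{3} + v_{5} = v_{6}  ⇒ sig = (2; 1)
  P = {4,5}:  v_{4} + v_{5} = v_{2}  ⇒ sig = (2; 1)
  P = {4,7}:  v_{4} + v_{7} = v_{5}  ⇒ sig = (2; 1)
  P = {5,6}:  v_{5} + v_{6} = v_{7}  ⇒ sig = (2; 1)
  P = {2,7}:  v_{2} + v_{7} = 2·v_{5}  ⇒ sig = (2; 2)
  P = {3,7}:  v_{3} + v_{7} = 2·v_{6}  ⇒ sig = (2; 2)

so the primitive-relation signature multiset is
    |P|=2: 14 collections, coeffs (), (), (), (1), (1), (1), (1), (1), (1), (1), (1), (1), (2), (2)


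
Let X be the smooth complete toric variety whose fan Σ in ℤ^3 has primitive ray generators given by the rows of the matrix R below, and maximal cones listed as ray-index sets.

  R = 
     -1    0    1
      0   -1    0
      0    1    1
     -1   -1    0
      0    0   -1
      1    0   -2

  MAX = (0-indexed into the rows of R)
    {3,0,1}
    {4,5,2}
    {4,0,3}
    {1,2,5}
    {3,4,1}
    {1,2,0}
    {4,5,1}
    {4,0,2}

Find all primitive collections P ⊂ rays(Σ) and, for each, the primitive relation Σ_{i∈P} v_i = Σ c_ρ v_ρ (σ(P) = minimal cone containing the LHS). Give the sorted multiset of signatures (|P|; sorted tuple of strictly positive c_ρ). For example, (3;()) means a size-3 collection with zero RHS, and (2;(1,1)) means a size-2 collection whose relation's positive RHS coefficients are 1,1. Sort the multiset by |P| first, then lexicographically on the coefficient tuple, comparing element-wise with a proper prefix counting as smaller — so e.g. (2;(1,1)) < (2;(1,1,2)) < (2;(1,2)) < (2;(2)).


5 collections generate NE(X_Σ); each relation:

  • {0,5}:  v_{0} + v_{5} = v_{4} — sig = (2;(1))
  • {2,3}:  v_{2} + v_{3} = v_{0} — sig = (2;(1))
  • {3,5}:  v_{3} + v_{5} = v_{1} + 2·v_{4} — sig = (2;(1,2))
  • {1,2,4}:  v_{1} + v_{2} + v_{4} = 0 — sig = (3;())
  • {0,1,4}:  v_{0} + v_{1} + v_{4} = v_{3} — sig = (3;(1))

Sorted signature multiset PRS(X):
{ (2;(1)) ×2,  (2;(1,2)),  (3;()),  (3;(1)) }


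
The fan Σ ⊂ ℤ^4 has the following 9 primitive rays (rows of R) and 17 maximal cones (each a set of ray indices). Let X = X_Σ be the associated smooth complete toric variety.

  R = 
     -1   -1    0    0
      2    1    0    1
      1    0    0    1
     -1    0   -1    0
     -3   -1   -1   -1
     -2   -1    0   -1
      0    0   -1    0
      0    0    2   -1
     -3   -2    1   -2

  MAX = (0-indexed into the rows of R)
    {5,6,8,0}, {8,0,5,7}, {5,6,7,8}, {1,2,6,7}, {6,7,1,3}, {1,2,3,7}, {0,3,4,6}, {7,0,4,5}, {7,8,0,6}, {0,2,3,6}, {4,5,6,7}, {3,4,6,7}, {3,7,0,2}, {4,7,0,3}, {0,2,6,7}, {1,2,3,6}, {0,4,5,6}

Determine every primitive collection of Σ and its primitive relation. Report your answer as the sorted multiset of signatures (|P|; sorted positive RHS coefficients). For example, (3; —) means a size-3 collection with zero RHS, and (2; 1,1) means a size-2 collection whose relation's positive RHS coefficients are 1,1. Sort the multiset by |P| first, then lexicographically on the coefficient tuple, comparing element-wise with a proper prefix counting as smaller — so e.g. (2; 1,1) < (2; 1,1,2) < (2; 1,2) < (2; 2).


Primitive collections (14):

  • {1,5}:  v_{1} + v_{5} = 0 ; sig = (2; —)
  • {0,1}:  v_{0} + v_{1} = v_{2} ; sig = (2; 1)
  • {1,4}:  v_{1} + v_{4} = v_{3} ; sig = (2; 1)
  • {2,5}:  v_{2} + v_{5} = v_{0} ; sig = (2; 1)
  • {3,5}:  v_{3} + v_{5} = v_{4} ; sig = (2; 1)
  • {2,4}:  v_{2} + v_{4} = v_{0} + v_{3} ; sig = (2; 1,1)
  • {1,8}:  v_{1} + v_{8} = v_{0} + v_{6} + v_{7} ; sig = (2; 1,1,1)
  • {2,8}:  v_{2} + v_{8} = 2·v_{0} + v_{6} + v_{7} ; sig = (2; 1,1,2)
  • {3,8}:  v_{3} + v_{8} = 2·v_{5} ; sig = (2; 2)
  • {4,8}:  v_{4} + v_{8} = 3·v_{5} ; sig = (2; 3)
  • {2,3,6,7}:  v_{2} + v_{3} + v_{6} + v_{7} = 0 ; sig = (4; —)
  • {0,3,6,7}:  v_{0} + v_{3} + v_{6} + v_{7} = v_{5} ; sig = (4; 1)
  • {0,5,6,7}:  v_{0} + v_{5} + v_{6} + v_{7} = v_{8} ; sig = (4; 1)
  • {0,4,6,7}:  v_{0} + v_{4} + v_{6} + v_{7} = 2·v_{5} ; sig = (4; 2)

so the primitive-relation signature multiset is
    (2; —)
    (2; 1)
    (2; 1)
    (2; 1)
    (2; 1)
    (2; 1,1)
    (2; 1,1,1)
    (2; 1,1,2)
    (2; 2)
    (2; 3)
    (4; —)
    (4; 1)
    (4; 1)
    (4; 2)


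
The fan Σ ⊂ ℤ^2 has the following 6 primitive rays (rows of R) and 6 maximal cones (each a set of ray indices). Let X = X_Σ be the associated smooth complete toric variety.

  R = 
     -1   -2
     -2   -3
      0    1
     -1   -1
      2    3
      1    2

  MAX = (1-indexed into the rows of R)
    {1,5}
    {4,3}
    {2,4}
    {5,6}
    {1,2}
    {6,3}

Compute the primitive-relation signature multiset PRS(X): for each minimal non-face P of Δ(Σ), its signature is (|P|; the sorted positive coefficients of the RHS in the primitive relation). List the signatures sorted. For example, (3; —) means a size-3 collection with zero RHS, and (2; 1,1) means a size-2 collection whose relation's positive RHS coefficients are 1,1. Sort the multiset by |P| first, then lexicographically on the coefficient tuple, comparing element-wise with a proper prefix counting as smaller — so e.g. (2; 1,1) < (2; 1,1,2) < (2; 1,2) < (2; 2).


The 9 primitive collections of Σ (r=6, n=2):

  • {1,6}:  v_{1} + v_{6} = 0 — sig = (2; —)
  • {2,5}:  v_{2} + v_{5} = 0 — sig = (2; —)
  • {1,3}:  v_{1} + v_{3} = v_{4} — sig = (2; 1)
  • {1,4}:  v_{1} + v_{4} = v_{2} — sig = (2; 1)
  • {2,6}:  v_{2} + v_{6} = v_{4} — sig = (2; 1)
  • {4,5}:  v_{4} + v_{5} = v_{6} — sig = (2; 1)
  • {4,6}:  v_{4} + v_{6} = v_{3} — sig = (2; 1)
  • {2,3}:  v_{2} + v_{3} = 2·v_{4} — sig = (2; 2)
  • {3,5}:  v_{3} + v_{5} = 2·v_{6} — sig = (2; 2)

Sorted signature multiset PRS(X):
{ (2; —) ×2,  (2; 1) ×5,  (2; 2) ×2 }


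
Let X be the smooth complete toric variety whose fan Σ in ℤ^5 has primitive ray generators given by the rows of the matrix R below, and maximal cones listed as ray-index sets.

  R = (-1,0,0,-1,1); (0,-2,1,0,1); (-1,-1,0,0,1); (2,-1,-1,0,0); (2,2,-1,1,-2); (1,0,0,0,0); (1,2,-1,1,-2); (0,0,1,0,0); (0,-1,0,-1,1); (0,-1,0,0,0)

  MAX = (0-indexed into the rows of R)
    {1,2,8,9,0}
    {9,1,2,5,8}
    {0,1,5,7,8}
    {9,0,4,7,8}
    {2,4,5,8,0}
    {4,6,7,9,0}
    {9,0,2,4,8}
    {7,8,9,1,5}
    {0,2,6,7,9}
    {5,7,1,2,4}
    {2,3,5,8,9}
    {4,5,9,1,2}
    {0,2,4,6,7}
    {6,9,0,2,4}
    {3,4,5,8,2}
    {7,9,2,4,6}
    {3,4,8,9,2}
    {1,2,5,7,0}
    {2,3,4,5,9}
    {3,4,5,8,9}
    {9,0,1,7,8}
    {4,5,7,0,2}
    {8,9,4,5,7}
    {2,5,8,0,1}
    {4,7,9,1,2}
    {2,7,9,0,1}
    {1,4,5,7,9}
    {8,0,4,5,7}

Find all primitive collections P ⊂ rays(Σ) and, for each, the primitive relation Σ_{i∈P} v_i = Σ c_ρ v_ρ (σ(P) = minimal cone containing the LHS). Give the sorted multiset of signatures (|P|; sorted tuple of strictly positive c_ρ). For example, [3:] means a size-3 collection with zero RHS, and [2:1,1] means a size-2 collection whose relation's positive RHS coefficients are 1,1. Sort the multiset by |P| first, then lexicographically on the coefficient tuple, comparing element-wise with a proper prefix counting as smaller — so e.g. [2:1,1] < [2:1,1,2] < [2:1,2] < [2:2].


14 collections generate NE(X_Σ); each relation:

  P={5,6}:  v_{5} + v_{6} = v_{4} ; sig = [2:1]
  P={6,8}:  v_{6} + v_{8} = v_{0} + v_{4} + v_{9} ; sig = [2:1,1,1]
  P={1,6}:  v_{1} + v_{6} = v_{2} + v_{4} + v_{7} + v_{9} ; sig = [2:1,1,1,1]
  P={3,6}:  v_{3} + v_{6} = v_{2} + 2·v_{4} + v_{8} + v_{9} ; sig = [2:1,1,1,2]
  P={0,3}:  v_{0} + v_{3} = v_{2} + v_{4} + 2·v_{8} ; sig = [2:1,1,2]
  P={3,7}:  v_{3} + v_{7} = 2·v_{5} + v_{9} ; sig = [2:1,2]
  P={1,3}:  v_{1} + v_{3} = v_{2} + 3·v_{5} + 2·v_{9} ; sig = [2:1,2,3]
  P={0,1,4}:  v_{0} + v_{1} + v_{4} = v_{5} ; sig = [3:1]
  P={0,5,9}:  v_{0} + v_{5} + v_{9} = v_{8} ; sig = [3:1]
  P={2,7,8}:  v_{2} + v_{7} + v_{8} = v_{0} + v_{1} ; sig = [3:1,1]
  P={1,4,8}:  v_{1} + v_{4} + v_{8} = 2·v_{5} + v_{9} ; sig = [3:1,2]
  P={2,5,7,9}:  v_{2} + v_{5} + v_{7} + v_{9} = v_{1} ; sig = [4:1]
  P={0,2,4,7,9}:  v_{0} + v_{2} + v_{4} + v_{7} + v_{9} = 0 ; sig = [5:]
  P={2,4,5,8,9}:  v_{2} + v_{4} + v_{5} + v_{8} + v_{9} = v_{3} ; sig = [5:1]

Signatures (|P|; sorted positive RHS coefficients), sorted:
[[2:1], [2:1,1,1], [2:1,1,1,1], [2:1,1,1,2], [2:1,1,2], [2:1,2], [2:1,2,3], [3:1], [3:1], [3:1,1], [3:1,2], [4:1], [5:], [5:1]]
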